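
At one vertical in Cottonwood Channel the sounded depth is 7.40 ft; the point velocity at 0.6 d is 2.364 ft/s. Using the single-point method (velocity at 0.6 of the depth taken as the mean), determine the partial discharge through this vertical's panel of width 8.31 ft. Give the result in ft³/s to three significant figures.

145 ft³/s

v̄ = v₀.₆ = 2.364 ft/s
q = v̄ × d × w = 2.364 × 7.40 × 8.31 = 145.4 ft³/s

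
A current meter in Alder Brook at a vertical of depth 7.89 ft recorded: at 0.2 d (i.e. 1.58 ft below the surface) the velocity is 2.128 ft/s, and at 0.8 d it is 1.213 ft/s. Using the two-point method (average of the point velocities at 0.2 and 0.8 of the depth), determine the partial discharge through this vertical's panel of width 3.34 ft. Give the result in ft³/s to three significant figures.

44.0 ft³/s

v̄ = (2.128 + 1.213) / 2 = 1.671 ft/s
q = v̄ × d × w = 1.671 × 7.89 × 3.34 = 44.02 ft³/s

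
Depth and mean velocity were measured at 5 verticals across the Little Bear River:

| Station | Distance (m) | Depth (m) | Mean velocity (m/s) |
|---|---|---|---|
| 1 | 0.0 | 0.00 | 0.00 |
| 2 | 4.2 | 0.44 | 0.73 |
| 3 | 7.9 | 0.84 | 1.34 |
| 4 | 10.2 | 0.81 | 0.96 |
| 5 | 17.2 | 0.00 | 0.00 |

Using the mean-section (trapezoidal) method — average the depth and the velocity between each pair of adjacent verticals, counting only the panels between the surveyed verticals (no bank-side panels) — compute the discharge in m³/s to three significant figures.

Panel 1-2: Δb = 4.2 m, d̄ = (0.00+0.44)/2 = 0.22, v̄ = (0.00+0.73)/2 = 0.365 → q = 4.2×0.22×0.365 = 0.3373 m³/s
Panel 2-3: Δb = 3.7 m, d̄ = (0.44+0.84)/2 = 0.64, v̄ = (0.73+1.34)/2 = 1.035 → q = 3.7×0.64×1.035 = 2.451 m³/s
Panel 3-4: Δb = 2.3 m, d̄ = (0.84+0.81)/2 = 0.825, v̄ = (1.34+0.96)/2 = 1.15 → q = 2.3×0.825×1.15 = 2.182 m³/s
Panel 4-5: Δb = 7 m, d̄ = (0.81+0.00)/2 = 0.405, v̄ = (0.96+0.00)/2 = 0.48 → q = 7×0.405×0.48 = 1.361 m³/s
Q = Σ q = 6.331 m³/s

6.33 m³/s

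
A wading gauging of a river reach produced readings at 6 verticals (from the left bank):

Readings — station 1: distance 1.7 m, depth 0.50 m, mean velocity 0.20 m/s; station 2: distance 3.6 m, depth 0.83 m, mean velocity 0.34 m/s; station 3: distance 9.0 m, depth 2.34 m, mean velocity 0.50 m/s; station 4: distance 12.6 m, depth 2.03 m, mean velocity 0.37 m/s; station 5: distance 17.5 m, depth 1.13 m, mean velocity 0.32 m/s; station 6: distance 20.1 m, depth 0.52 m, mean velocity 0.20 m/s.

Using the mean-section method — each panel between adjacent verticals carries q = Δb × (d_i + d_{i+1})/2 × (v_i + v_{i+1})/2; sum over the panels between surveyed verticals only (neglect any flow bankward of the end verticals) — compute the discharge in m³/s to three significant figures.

Panel 1-2: Δb = 1.9 m, d̄ = (0.50+0.83)/2 = 0.665, v̄ = (0.20+0.34)/2 = 0.27 → q = 1.9×0.665×0.27 = 0.3411 m³/s
Panel 2-3: Δb = 5.4 m, d̄ = (0.83+2.34)/2 = 1.585, v̄ = (0.34+0.50)/2 = 0.42 → q = 5.4×1.585×0.42 = 3.595 m³/s
Panel 3-4: Δb = 3.6 m, d̄ = (2.34+2.03)/2 = 2.185, v̄ = (0.50+0.37)/2 = 0.435 → q = 3.6×2.185×0.435 = 3.422 m³/s
Panel 4-5: Δb = 4.9 m, d̄ = (2.03+1.13)/2 = 1.58, v̄ = (0.37+0.32)/2 = 0.345 → q = 4.9×1.58×0.345 = 2.671 m³/s
Panel 5-6: Δb = 2.6 m, d̄ = (1.13+0.52)/2 = 0.825, v̄ = (0.32+0.20)/2 = 0.26 → q = 2.6×0.825×0.26 = 0.5577 m³/s
Q = Σ q = 10.59 m³/s

10.6 m³/s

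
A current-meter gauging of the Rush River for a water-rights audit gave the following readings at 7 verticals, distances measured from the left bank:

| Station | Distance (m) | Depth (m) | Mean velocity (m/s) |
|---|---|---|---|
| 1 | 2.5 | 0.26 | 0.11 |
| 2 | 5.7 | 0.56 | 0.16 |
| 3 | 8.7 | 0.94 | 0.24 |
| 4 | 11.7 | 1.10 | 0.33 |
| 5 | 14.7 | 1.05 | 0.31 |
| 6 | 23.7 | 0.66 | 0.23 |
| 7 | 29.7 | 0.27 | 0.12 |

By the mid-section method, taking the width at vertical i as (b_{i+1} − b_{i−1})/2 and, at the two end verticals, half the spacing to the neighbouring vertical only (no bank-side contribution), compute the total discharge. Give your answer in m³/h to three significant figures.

19000 m³/h

w_1 = (5.7 − 2.5)/2 = 1.6 m; q_1 = 0.11 × 0.26 × 1.6 = 0.04576 m³/s
w_2 = (8.7 − 2.5)/2 = 3.1 m; q_2 = 0.16 × 0.56 × 3.1 = 0.2778 m³/s
w_3 = (11.7 − 5.7)/2 = 3 m; q_3 = 0.24 × 0.94 × 3 = 0.6768 m³/s
w_4 = (14.7 − 8.7)/2 = 3 m; q_4 = 0.33 × 1.10 × 3 = 1.089 m³/s
w_5 = (23.7 − 11.7)/2 = 6 m; q_5 = 0.31 × 1.05 × 6 = 1.953 m³/s
w_6 = (29.7 − 14.7)/2 = 7.5 m; q_6 = 0.23 × 0.66 × 7.5 = 1.139 m³/s
w_7 = (29.7 − 23.7)/2 = 3 m; q_7 = 0.12 × 0.27 × 3 = 0.09720 m³/s
Q = Σ qᵢ = 5.278 m³/s
= 5.278 × 3600 = 19000 m³/h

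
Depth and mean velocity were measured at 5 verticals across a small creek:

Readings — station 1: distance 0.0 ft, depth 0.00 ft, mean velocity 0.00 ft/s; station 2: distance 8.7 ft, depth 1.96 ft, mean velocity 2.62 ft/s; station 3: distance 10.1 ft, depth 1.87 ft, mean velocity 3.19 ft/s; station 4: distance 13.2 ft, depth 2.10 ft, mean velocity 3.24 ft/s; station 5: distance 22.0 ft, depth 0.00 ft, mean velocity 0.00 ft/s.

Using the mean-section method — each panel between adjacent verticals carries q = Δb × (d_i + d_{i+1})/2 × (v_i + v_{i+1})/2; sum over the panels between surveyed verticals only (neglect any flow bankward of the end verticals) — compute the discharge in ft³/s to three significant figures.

Panel 1-2: Δb = 8.7 ft, d̄ = (0.00+1.96)/2 = 0.98, v̄ = (0.00+2.62)/2 = 1.31 → q = 8.7×0.98×1.31 = 11.17 ft³/s
Panel 2-3: Δb = 1.4 ft, d̄ = (1.96+1.87)/2 = 1.915, v̄ = (2.62+3.19)/2 = 2.905 → q = 1.4×1.915×2.905 = 7.788 ft³/s
Panel 3-4: Δb = 3.1 ft, d̄ = (1.87+2.10)/2 = 1.985, v̄ = (3.19+3.24)/2 = 3.215 → q = 3.1×1.985×3.215 = 19.78 ft³/s
Panel 4-5: Δb = 8.8 ft, d̄ = (2.10+0.00)/2 = 1.05, v̄ = (3.24+0.00)/2 = 1.62 → q = 8.8×1.05×1.62 = 14.97 ft³/s
Q = Σ q = 53.71 ft³/s

53.7 ft³/s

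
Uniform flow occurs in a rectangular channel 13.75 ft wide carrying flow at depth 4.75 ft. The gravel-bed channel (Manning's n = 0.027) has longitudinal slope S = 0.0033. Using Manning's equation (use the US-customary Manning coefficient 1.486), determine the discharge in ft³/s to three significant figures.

411 ft³/s

A = b·y = 13.75 × 4.75 = 65.31 ft²
P = b + 2y = 13.75 + 2×4.75 = 23.25 ft
R = A/P = 65.31/23.25 = 2.809 ft
Q = (1.486/n)·A·R^(2/3)·S^(1/2) = (1.486/0.027) × 65.31 × 2.809^(2/3) × 0.0033^(1/2) = 411.1 ft³/s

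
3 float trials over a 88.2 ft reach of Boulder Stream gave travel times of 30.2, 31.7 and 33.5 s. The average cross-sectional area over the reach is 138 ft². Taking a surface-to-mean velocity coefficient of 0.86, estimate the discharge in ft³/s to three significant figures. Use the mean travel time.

329 ft³/s

t̄ = (30.2 + 31.7 + 33.5) / 3 = 31.8 s
v_surface = L / t̄ = 88.2 / 31.8 = 2.774 ft/s
v_mean = 0.86 × 2.774 = 2.385 ft/s
Q = A × v_mean = 138 × 2.385 = 329.2 ft³/s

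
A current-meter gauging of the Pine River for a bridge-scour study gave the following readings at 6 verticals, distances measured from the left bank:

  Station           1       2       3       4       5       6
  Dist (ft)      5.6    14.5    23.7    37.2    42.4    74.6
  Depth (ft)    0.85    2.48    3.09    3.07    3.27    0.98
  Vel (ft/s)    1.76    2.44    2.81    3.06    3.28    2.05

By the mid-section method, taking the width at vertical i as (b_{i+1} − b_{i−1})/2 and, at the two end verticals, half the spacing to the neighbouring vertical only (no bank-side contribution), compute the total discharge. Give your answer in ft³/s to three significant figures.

481 ft³/s

w_1 = (14.5 − 5.6)/2 = 4.45 ft; q_1 = 1.76 × 0.85 × 4.45 = 6.657 ft³/s
w_2 = (23.7 − 5.6)/2 = 9.05 ft; q_2 = 2.44 × 2.48 × 9.05 = 54.76 ft³/s
w_3 = (37.2 − 14.5)/2 = 11.35 ft; q_3 = 2.81 × 3.09 × 11.35 = 98.55 ft³/s
w_4 = (42.4 − 23.7)/2 = 9.35 ft; q_4 = 3.06 × 3.07 × 9.35 = 87.84 ft³/s
w_5 = (74.6 − 37.2)/2 = 18.7 ft; q_5 = 3.28 × 3.27 × 18.7 = 200.6 ft³/s
w_6 = (74.6 − 42.4)/2 = 16.1 ft; q_6 = 2.05 × 0.98 × 16.1 = 32.34 ft³/s
Q = Σ qᵢ = 480.7 ft³/s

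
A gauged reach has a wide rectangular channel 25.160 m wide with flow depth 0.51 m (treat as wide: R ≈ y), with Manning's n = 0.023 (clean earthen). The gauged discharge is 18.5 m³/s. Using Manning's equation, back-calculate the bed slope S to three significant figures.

0.00270

A = b·y = 25.160 × 0.51 = 12.83 m²
Wide channel: R ≈ y = 0.51 m
S = (Q·n / (1·A·R^(2/3)))² = (18.5×0.023 / (1×12.83×0.6383))² = 0.002699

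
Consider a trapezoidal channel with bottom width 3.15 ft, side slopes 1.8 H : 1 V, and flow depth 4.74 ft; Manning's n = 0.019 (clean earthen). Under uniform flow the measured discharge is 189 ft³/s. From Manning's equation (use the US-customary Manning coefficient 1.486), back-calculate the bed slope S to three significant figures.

A = (b + z·y)·y = (3.15 + 1.8×4.74)×4.74 = 55.37 ft²
P = b + 2y√(1+z²) = 3.15 + 2×4.74×√(1+1.8²) = 22.67 ft
R = A/P = 55.37/22.67 = 2.442 ft
S = (Q·n / (1.486·A·R^(2/3)))² = (189×0.019 / (1.486×55.37×1.814))² = 0.0005790

0.000579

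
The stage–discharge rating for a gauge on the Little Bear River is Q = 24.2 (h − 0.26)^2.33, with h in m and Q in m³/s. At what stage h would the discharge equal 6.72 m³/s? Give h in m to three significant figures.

0.837 m

h − h₀ = (Q/C)^(1/b) = (6.72/24.2)^(1/2.33) = 0.5770 m
h = 0.26 + 0.5770 = 0.8370 m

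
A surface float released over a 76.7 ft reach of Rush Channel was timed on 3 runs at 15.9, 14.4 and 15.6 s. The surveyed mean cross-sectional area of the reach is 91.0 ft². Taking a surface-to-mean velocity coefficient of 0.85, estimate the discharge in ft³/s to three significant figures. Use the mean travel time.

t̄ = (15.9 + 14.4 + 15.6) / 3 = 15.3 s
v_surface = L / t̄ = 76.7 / 15.3 = 5.013 ft/s
v_mean = 0.85 × 5.013 = 4.261 ft/s
Q = A × v_mean = 91.0 × 4.261 = 387.8 ft³/s

388 ft³/s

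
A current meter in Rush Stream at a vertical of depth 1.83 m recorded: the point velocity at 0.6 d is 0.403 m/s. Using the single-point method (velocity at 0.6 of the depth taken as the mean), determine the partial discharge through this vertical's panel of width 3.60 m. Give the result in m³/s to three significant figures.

2.65 m³/s

v̄ = v₀.₆ = 0.403 m/s
q = v̄ × d × w = 0.4030 × 1.83 × 3.60 = 2.655 m³/s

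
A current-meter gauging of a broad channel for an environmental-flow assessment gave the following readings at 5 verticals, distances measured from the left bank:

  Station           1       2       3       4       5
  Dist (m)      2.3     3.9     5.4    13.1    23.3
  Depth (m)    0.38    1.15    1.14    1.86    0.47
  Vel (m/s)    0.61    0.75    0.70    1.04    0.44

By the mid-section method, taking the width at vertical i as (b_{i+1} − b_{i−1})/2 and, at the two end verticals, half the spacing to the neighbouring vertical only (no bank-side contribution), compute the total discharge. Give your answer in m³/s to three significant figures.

w_1 = (3.9 − 2.3)/2 = 0.8 m; q_1 = 0.61 × 0.38 × 0.8 = 0.1854 m³/s
w_2 = (5.4 − 2.3)/2 = 1.55 m; q_2 = 0.75 × 1.15 × 1.55 = 1.337 m³/s
w_3 = (13.1 − 3.9)/2 = 4.6 m; q_3 = 0.70 × 1.14 × 4.6 = 3.671 m³/s
w_4 = (23.3 − 5.4)/2 = 8.95 m; q_4 = 1.04 × 1.86 × 8.95 = 17.31 m³/s
w_5 = (23.3 − 13.1)/2 = 5.1 m; q_5 = 0.44 × 0.47 × 5.1 = 1.055 m³/s
Q = Σ qᵢ = 23.56 m³/s

23.6 m³/s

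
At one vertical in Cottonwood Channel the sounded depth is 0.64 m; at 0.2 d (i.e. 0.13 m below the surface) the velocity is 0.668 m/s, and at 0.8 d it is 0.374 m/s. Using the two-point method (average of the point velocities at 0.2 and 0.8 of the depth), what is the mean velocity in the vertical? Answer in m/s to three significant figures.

0.521 m/s

v̄ = (0.668 + 0.374) / 2 = 0.5210 m/s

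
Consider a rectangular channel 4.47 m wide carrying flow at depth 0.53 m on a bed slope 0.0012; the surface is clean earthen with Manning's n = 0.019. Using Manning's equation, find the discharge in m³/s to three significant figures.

A = b·y = 4.47 × 0.53 = 2.369 m²
P = b + 2y = 4.47 + 2×0.53 = 5.530 m
R = A/P = 2.369/5.530 = 0.4284 m
Q = (1/n)·A·R^(2/3)·S^(1/2) = (1/0.019) × 2.369 × 0.4284^(2/3) × 0.0012^(1/2) = 2.455 m³/s

2.45 m³/s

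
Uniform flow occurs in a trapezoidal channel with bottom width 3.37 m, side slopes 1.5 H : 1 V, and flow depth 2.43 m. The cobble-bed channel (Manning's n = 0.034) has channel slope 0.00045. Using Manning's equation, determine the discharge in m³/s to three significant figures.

A = (b + z·y)·y = (3.37 + 1.5×2.43)×2.43 = 17.05 m²
P = b + 2y√(1+z²) = 3.37 + 2×2.43×√(1+1.5²) = 12.13 m
R = A/P = 17.05/12.13 = 1.405 m
Q = (1/n)·A·R^(2/3)·S^(1/2) = (1/0.034) × 17.05 × 1.405^(2/3) × 0.00045^(1/2) = 13.34 m³/s

13.3 m³/s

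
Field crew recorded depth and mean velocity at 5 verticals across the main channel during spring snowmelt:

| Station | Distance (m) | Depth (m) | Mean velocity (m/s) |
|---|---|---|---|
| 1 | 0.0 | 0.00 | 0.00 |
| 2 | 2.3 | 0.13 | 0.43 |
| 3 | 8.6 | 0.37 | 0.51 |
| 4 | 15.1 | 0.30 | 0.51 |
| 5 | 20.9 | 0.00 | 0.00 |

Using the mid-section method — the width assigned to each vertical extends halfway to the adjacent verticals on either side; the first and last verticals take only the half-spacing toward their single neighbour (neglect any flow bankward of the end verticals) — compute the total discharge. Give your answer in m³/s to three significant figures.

w_2 = (8.6 − 0.0)/2 = 4.3 m; q_2 = 0.43 × 0.13 × 4.3 = 0.2404 m³/s
w_3 = (15.1 − 2.3)/2 = 6.4 m; q_3 = 0.51 × 0.37 × 6.4 = 1.208 m³/s
w_4 = (20.9 − 8.6)/2 = 6.15 m; q_4 = 0.51 × 0.30 × 6.15 = 0.9410 m³/s
Stations 1, 5 contribute zero (depth or velocity is 0).
Q = Σ qᵢ = 2.389 m³/s

2.39 m³/s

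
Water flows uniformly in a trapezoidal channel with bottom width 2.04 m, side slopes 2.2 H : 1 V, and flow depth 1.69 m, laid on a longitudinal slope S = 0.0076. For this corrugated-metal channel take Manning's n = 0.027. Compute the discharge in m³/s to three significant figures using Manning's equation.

30.4 m³/s

A = (b + z·y)·y = (2.04 + 2.2×1.69)×1.69 = 9.731 m²
P = b + 2y√(1+z²) = 2.04 + 2×1.69×√(1+2.2²) = 10.21 m
R = A/P = 9.731/10.21 = 0.9533 m
Q = (1/n)·A·R^(2/3)·S^(1/2) = (1/0.027) × 9.731 × 0.9533^(2/3) × 0.0076^(1/2) = 30.43 m³/s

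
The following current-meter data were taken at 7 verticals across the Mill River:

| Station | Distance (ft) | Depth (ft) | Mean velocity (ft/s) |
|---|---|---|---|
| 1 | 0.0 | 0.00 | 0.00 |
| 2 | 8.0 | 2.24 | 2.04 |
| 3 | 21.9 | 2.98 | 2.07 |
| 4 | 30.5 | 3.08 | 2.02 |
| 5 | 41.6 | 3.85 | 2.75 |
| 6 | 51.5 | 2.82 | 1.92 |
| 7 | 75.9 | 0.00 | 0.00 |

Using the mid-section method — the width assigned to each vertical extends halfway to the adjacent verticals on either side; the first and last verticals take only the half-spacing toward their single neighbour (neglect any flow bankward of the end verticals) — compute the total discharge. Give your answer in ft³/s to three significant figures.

385 ft³/s

w_2 = (21.9 − 0.0)/2 = 10.95 ft; q_2 = 2.04 × 2.24 × 10.95 = 50.04 ft³/s
w_3 = (30.5 − 8.0)/2 = 11.25 ft; q_3 = 2.07 × 2.98 × 11.25 = 69.40 ft³/s
w_4 = (41.6 − 21.9)/2 = 9.85 ft; q_4 = 2.02 × 3.08 × 9.85 = 61.28 ft³/s
w_5 = (51.5 − 30.5)/2 = 10.5 ft; q_5 = 2.75 × 3.85 × 10.5 = 111.2 ft³/s
w_6 = (75.9 − 41.6)/2 = 17.15 ft; q_6 = 1.92 × 2.82 × 17.15 = 92.86 ft³/s
Stations 1, 7 contribute zero (depth or velocity is 0).
Q = Σ qᵢ = 384.7 ft³/s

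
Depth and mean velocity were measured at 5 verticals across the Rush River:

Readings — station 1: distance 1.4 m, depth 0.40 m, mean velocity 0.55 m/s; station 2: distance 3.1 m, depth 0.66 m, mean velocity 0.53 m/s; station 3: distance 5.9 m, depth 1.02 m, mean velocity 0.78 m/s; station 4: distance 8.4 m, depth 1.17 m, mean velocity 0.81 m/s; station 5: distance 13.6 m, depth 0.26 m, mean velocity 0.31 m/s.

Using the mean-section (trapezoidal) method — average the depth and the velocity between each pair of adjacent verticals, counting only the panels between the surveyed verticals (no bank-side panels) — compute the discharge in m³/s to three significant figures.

Panel 1-2: Δb = 1.7 m, d̄ = (0.40+0.66)/2 = 0.53, v̄ = (0.55+0.53)/2 = 0.54 → q = 1.7×0.53×0.54 = 0.4865 m³/s
Panel 2-3: Δb = 2.8 m, d̄ = (0.66+1.02)/2 = 0.84, v̄ = (0.53+0.78)/2 = 0.655 → q = 2.8×0.84×0.655 = 1.541 m³/s
Panel 3-4: Δb = 2.5 m, d̄ = (1.02+1.17)/2 = 1.095, v̄ = (0.78+0.81)/2 = 0.795 → q = 2.5×1.095×0.795 = 2.176 m³/s
Panel 4-5: Δb = 5.2 m, d̄ = (1.17+0.26)/2 = 0.715, v̄ = (0.81+0.31)/2 = 0.56 → q = 5.2×0.715×0.56 = 2.082 m³/s
Q = Σ q = 6.285 m³/s

6.29 m³/s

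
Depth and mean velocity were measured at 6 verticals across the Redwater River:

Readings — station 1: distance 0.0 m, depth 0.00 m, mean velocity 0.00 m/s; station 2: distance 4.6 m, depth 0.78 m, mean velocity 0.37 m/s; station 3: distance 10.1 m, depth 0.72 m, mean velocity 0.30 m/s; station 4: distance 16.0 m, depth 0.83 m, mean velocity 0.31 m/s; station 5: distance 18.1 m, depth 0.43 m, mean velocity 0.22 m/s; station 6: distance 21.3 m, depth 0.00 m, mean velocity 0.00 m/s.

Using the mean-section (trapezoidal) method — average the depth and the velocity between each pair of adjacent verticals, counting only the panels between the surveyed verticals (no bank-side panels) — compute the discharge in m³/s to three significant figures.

Panel 1-2: Δb = 4.6 m, d̄ = (0.00+0.78)/2 = 0.39, v̄ = (0.00+0.37)/2 = 0.185 → q = 4.6×0.39×0.185 = 0.3319 m³/s
Panel 2-3: Δb = 5.5 m, d̄ = (0.78+0.72)/2 = 0.75, v̄ = (0.37+0.30)/2 = 0.335 → q = 5.5×0.75×0.335 = 1.382 m³/s
Panel 3-4: Δb = 5.9 m, d̄ = (0.72+0.83)/2 = 0.775, v̄ = (0.30+0.31)/2 = 0.305 → q = 5.9×0.775×0.305 = 1.395 m³/s
Panel 4-5: Δb = 2.1 m, d̄ = (0.83+0.43)/2 = 0.63, v̄ = (0.31+0.22)/2 = 0.265 → q = 2.1×0.63×0.265 = 0.3506 m³/s
Panel 5-6: Δb = 3.2 m, d̄ = (0.43+0.00)/2 = 0.215, v̄ = (0.22+0.00)/2 = 0.11 → q = 3.2×0.215×0.11 = 0.07568 m³/s
Q = Σ q = 3.535 m³/s

3.53 m³/s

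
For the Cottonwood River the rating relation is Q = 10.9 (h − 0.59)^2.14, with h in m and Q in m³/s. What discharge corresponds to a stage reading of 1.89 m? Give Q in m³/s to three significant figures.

19.1 m³/s

Q = 10.9 × (1.89 − 0.59)^2.14 = 10.9 × 1.3^2.14 = 19.11 m³/s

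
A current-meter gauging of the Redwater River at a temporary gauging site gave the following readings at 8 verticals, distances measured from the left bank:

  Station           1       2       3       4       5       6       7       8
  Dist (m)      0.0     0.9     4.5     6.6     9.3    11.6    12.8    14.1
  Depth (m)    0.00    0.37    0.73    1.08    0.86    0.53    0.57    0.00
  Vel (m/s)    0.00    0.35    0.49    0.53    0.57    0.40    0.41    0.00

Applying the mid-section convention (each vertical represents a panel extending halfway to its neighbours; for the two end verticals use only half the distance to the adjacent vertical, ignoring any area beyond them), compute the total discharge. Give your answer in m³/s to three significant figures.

4.57 m³/s

w_2 = (4.5 − 0.0)/2 = 2.25 m; q_2 = 0.35 × 0.37 × 2.25 = 0.2914 m³/s
w_3 = (6.6 − 0.9)/2 = 2.85 m; q_3 = 0.49 × 0.73 × 2.85 = 1.019 m³/s
w_4 = (9.3 − 4.5)/2 = 2.4 m; q_4 = 0.53 × 1.08 × 2.4 = 1.374 m³/s
w_5 = (11.6 − 6.6)/2 = 2.5 m; q_5 = 0.57 × 0.86 × 2.5 = 1.226 m³/s
w_6 = (12.8 − 9.3)/2 = 1.75 m; q_6 = 0.40 × 0.53 × 1.75 = 0.3710 m³/s
w_7 = (14.1 − 11.6)/2 = 1.25 m; q_7 = 0.41 × 0.57 × 1.25 = 0.2921 m³/s
Stations 1, 8 contribute zero (depth or velocity is 0).
Q = Σ qᵢ = 4.573 m³/s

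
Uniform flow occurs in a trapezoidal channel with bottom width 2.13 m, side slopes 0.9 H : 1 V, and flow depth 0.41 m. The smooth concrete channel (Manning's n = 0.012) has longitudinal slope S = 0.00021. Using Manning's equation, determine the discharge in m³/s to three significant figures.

A = (b + z·y)·y = (2.13 + 0.9×0.41)×0.41 = 1.025 m²
P = b + 2y√(1+z²) = 2.13 + 2×0.41×√(1+0.9²) = 3.233 m
R = A/P = 1.025/3.233 = 0.3169 m
Q = (1/n)·A·R^(2/3)·S^(1/2) = (1/0.012) × 1.025 × 0.3169^(2/3) × 0.00021^(1/2) = 0.5751 m³/s

0.575 m³/s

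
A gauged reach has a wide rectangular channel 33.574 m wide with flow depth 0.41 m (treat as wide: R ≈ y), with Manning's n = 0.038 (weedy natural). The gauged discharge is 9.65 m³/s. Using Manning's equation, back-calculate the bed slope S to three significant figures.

0.00233

A = b·y = 33.574 × 0.41 = 13.77 m²
Wide channel: R ≈ y = 0.41 m
S = (Q·n / (1·A·R^(2/3)))² = (9.65×0.038 / (1×13.77×0.5519))² = 0.002330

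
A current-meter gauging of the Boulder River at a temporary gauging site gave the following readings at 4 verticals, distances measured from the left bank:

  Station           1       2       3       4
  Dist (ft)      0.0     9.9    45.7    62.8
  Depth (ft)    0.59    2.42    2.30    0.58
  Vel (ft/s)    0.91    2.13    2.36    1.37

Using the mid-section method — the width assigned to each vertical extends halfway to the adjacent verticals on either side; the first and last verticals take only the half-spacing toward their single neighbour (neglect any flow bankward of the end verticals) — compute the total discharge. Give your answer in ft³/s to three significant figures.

w_1 = (9.9 − 0.0)/2 = 4.95 ft; q_1 = 0.91 × 0.59 × 4.95 = 2.658 ft³/s
w_2 = (45.7 − 0.0)/2 = 22.85 ft; q_2 = 2.13 × 2.42 × 22.85 = 117.8 ft³/s
w_3 = (62.8 − 9.9)/2 = 26.45 ft; q_3 = 2.36 × 2.30 × 26.45 = 143.6 ft³/s
w_4 = (62.8 − 45.7)/2 = 8.55 ft; q_4 = 1.37 × 0.58 × 8.55 = 6.794 ft³/s
Q = Σ qᵢ = 270.8 ft³/s

271 ft³/s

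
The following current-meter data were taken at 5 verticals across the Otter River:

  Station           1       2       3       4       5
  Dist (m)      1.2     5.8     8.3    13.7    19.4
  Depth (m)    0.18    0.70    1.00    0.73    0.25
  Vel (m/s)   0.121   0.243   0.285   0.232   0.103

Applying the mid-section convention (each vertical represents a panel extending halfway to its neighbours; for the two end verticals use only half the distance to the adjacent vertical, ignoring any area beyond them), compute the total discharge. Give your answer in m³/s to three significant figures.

w_1 = (5.8 − 1.2)/2 = 2.3 m; q_1 = 0.121 × 0.18 × 2.3 = 0.05009 m³/s
w_2 = (8.3 − 1.2)/2 = 3.55 m; q_2 = 0.243 × 0.70 × 3.55 = 0.6039 m³/s
w_3 = (13.7 − 5.8)/2 = 3.95 m; q_3 = 0.285 × 1.00 × 3.95 = 1.126 m³/s
w_4 = (19.4 − 8.3)/2 = 5.55 m; q_4 = 0.232 × 0.73 × 5.55 = 0.9399 m³/s
w_5 = (19.4 − 13.7)/2 = 2.85 m; q_5 = 0.103 × 0.25 × 2.85 = 0.07339 m³/s
Q = Σ qᵢ = 2.793 m³/s

2.79 m³/s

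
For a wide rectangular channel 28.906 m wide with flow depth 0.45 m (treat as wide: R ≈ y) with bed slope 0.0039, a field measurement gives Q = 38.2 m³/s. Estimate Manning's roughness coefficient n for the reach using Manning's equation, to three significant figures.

0.0125

A = b·y = 28.906 × 0.45 = 13.01 m²
Wide channel: R ≈ y = 0.45 m
n = (1/Q)·A·R^(2/3)·S^(1/2) = (1/38.2) × 13.01 × 0.5872 × 0.06245 = 0.01249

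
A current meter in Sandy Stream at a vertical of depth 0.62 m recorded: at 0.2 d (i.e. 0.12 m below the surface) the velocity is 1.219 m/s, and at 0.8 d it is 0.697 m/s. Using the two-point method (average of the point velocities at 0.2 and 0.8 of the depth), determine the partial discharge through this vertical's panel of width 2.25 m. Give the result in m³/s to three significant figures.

v̄ = (1.219 + 0.697) / 2 = 0.9580 m/s
q = v̄ × d × w = 0.9580 × 0.62 × 2.25 = 1.336 m³/s

1.34 m³/s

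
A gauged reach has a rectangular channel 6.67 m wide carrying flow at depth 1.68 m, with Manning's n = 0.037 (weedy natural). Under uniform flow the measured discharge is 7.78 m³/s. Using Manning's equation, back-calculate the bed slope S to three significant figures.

0.000569

A = b·y = 6.67 × 1.68 = 11.21 m²
P = b + 2y = 6.67 + 2×1.68 = 10.03 m
R = A/P = 11.21/10.03 = 1.117 m
S = (Q·n / (1·A·R^(2/3)))² = (7.78×0.037 / (1×11.21×1.077))² = 0.0005693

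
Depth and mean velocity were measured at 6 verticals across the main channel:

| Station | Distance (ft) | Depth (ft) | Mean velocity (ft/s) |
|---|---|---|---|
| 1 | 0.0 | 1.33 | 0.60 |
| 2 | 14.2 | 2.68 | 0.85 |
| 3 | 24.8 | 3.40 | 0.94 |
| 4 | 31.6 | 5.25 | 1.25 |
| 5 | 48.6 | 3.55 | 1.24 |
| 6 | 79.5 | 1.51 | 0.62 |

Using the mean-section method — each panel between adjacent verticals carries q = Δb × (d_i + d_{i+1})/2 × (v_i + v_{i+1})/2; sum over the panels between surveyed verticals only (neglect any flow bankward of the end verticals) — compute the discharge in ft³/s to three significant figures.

Panel 1-2: Δb = 14.2 ft, d̄ = (1.33+2.68)/2 = 2.005, v̄ = (0.60+0.85)/2 = 0.725 → q = 14.2×2.005×0.725 = 20.64 ft³/s
Panel 2-3: Δb = 10.6 ft, d̄ = (2.68+3.40)/2 = 3.04, v̄ = (0.85+0.94)/2 = 0.895 → q = 10.6×3.04×0.895 = 28.84 ft³/s
Panel 3-4: Δb = 6.8 ft, d̄ = (3.40+5.25)/2 = 4.325, v̄ = (0.94+1.25)/2 = 1.095 → q = 6.8×4.325×1.095 = 32.20 ft³/s
Panel 4-5: Δb = 17 ft, d̄ = (5.25+3.55)/2 = 4.4, v̄ = (1.25+1.24)/2 = 1.245 → q = 17×4.4×1.245 = 93.13 ft³/s
Panel 5-6: Δb = 30.9 ft, d̄ = (3.55+1.51)/2 = 2.53, v̄ = (1.24+0.62)/2 = 0.93 → q = 30.9×2.53×0.93 = 72.70 ft³/s
Q = Σ q = 247.5 ft³/s

248 ft³/s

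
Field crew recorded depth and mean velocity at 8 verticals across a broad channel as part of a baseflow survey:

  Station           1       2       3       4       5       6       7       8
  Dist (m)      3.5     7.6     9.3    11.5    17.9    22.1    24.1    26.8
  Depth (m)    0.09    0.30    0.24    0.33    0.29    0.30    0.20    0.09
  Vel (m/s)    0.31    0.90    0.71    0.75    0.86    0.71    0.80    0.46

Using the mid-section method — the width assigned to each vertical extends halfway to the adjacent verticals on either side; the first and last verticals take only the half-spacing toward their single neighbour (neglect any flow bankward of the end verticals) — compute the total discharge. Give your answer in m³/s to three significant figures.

4.65 m³/s

w_1 = (7.6 − 3.5)/2 = 2.05 m; q_1 = 0.31 × 0.09 × 2.05 = 0.05720 m³/s
w_2 = (9.3 − 3.5)/2 = 2.9 m; q_2 = 0.90 × 0.30 × 2.9 = 0.7830 m³/s
w_3 = (11.5 − 7.6)/2 = 1.95 m; q_3 = 0.71 × 0.24 × 1.95 = 0.3323 m³/s
w_4 = (17.9 − 9.3)/2 = 4.3 m; q_4 = 0.75 × 0.33 × 4.3 = 1.064 m³/s
w_5 = (22.1 − 11.5)/2 = 5.3 m; q_5 = 0.86 × 0.29 × 5.3 = 1.322 m³/s
w_6 = (24.1 − 17.9)/2 = 3.1 m; q_6 = 0.71 × 0.30 × 3.1 = 0.6603 m³/s
w_7 = (26.8 − 22.1)/2 = 2.35 m; q_7 = 0.80 × 0.20 × 2.35 = 0.3760 m³/s
w_8 = (26.8 − 24.1)/2 = 1.35 m; q_8 = 0.46 × 0.09 × 1.35 = 0.05589 m³/s
Q = Σ qᵢ = 4.651 m³/s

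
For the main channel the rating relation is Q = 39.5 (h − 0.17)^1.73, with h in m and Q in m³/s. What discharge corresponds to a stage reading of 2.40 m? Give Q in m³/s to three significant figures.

Q = 39.5 × (2.40 − 0.17)^1.73 = 39.5 × 2.23^1.73 = 158.2 m³/s

158 m³/s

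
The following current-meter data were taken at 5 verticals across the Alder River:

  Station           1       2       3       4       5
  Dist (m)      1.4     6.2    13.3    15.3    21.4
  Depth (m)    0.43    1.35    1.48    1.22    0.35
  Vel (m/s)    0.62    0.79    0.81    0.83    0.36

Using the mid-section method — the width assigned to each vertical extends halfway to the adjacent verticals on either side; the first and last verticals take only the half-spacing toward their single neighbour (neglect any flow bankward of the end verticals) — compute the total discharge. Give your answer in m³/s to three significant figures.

16.9 m³/s

w_1 = (6.2 − 1.4)/2 = 2.4 m; q_1 = 0.62 × 0.43 × 2.4 = 0.6398 m³/s
w_2 = (13.3 − 1.4)/2 = 5.95 m; q_2 = 0.79 × 1.35 × 5.95 = 6.346 m³/s
w_3 = (15.3 − 6.2)/2 = 4.55 m; q_3 = 0.81 × 1.48 × 4.55 = 5.455 m³/s
w_4 = (21.4 − 13.3)/2 = 4.05 m; q_4 = 0.83 × 1.22 × 4.05 = 4.101 m³/s
w_5 = (21.4 − 15.3)/2 = 3.05 m; q_5 = 0.36 × 0.35 × 3.05 = 0.3843 m³/s
Q = Σ qᵢ = 16.93 m³/s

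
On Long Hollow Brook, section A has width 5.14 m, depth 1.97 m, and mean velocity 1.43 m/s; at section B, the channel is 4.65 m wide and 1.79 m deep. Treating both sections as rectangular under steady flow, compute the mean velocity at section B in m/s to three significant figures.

1.74 m/s

Q = A₁V₁ = (5.14×1.97) × 1.43 = 14.48 m³/s
A₂ = 4.65 × 1.79 = 8.324 m²
V₂ = Q/A₂ = 14.48/8.324 = 1.740 m/s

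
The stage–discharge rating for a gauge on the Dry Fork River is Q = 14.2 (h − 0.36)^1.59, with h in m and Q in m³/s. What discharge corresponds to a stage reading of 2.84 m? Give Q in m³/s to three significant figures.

Q = 14.2 × (2.84 − 0.36)^1.59 = 14.2 × 2.48^1.59 = 60.18 m³/s

60.2 m³/s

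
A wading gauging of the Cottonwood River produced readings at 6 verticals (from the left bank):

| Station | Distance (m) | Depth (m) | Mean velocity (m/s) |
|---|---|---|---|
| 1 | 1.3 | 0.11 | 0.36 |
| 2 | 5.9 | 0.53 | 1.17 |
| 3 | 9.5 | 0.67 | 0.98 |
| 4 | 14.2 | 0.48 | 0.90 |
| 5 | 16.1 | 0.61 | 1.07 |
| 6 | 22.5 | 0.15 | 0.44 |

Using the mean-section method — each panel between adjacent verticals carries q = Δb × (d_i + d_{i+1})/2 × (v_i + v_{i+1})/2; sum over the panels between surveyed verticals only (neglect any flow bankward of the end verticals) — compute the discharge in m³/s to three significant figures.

Panel 1-2: Δb = 4.6 m, d̄ = (0.11+0.53)/2 = 0.32, v̄ = (0.36+1.17)/2 = 0.765 → q = 4.6×0.32×0.765 = 1.126 m³/s
Panel 2-3: Δb = 3.6 m, d̄ = (0.53+0.67)/2 = 0.6, v̄ = (1.17+0.98)/2 = 1.075 → q = 3.6×0.6×1.075 = 2.322 m³/s
Panel 3-4: Δb = 4.7 m, d̄ = (0.67+0.48)/2 = 0.575, v̄ = (0.98+0.90)/2 = 0.94 → q = 4.7×0.575×0.94 = 2.540 m³/s
Panel 4-5: Δb = 1.9 m, d̄ = (0.48+0.61)/2 = 0.545, v̄ = (0.90+1.07)/2 = 0.985 → q = 1.9×0.545×0.985 = 1.020 m³/s
Panel 5-6: Δb = 6.4 m, d̄ = (0.61+0.15)/2 = 0.38, v̄ = (1.07+0.44)/2 = 0.755 → q = 6.4×0.38×0.755 = 1.836 m³/s
Q = Σ q = 8.845 m³/s

8.84 m³/s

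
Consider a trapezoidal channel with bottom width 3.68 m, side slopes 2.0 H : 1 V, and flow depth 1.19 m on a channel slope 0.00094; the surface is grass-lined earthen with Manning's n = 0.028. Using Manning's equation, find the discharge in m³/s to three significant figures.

A = (b + z·y)·y = (3.68 + 2.0×1.19)×1.19 = 7.211 m²
P = b + 2y√(1+z²) = 3.68 + 2×1.19×√(1+2.0²) = 9.002 m
R = A/P = 7.211/9.002 = 0.8011 m
Q = (1/n)·A·R^(2/3)·S^(1/2) = (1/0.028) × 7.211 × 0.8011^(2/3) × 0.00094^(1/2) = 6.811 m³/s

6.81 m³/s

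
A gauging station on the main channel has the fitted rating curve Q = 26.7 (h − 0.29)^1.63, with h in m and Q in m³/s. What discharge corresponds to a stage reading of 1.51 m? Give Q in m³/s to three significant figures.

36.9 m³/s

Q = 26.7 × (1.51 − 0.29)^1.63 = 26.7 × 1.22^1.63 = 36.92 m³/s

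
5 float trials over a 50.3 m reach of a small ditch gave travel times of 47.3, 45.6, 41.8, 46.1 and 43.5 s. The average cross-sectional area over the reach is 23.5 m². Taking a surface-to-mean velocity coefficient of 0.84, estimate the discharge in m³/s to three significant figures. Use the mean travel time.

t̄ = (47.3 + 45.6 + 41.8 + 46.1 + 43.5) / 5 = 44.86 s
v_surface = L / t̄ = 50.3 / 44.86 = 1.121 m/s
v_mean = 0.84 × 1.121 = 0.9419 m/s
Q = A × v_mean = 23.5 × 0.9419 = 22.13 m³/s

22.1 m³/s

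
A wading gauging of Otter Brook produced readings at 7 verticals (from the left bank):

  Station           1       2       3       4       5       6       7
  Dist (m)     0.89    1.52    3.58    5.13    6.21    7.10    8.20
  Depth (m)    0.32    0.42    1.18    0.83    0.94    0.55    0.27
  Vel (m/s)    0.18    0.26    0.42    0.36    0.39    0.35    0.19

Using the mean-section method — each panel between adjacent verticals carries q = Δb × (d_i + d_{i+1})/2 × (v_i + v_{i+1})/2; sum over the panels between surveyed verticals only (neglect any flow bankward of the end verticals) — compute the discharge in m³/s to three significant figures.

1.94 m³/s

Panel 1-2: Δb = 0.63 m, d̄ = (0.32+0.42)/2 = 0.37, v̄ = (0.18+0.26)/2 = 0.22 → q = 0.63×0.37×0.22 = 0.05128 m³/s
Panel 2-3: Δb = 2.06 m, d̄ = (0.42+1.18)/2 = 0.8, v̄ = (0.26+0.42)/2 = 0.34 → q = 2.06×0.8×0.34 = 0.5603 m³/s
Panel 3-4: Δb = 1.55 m, d̄ = (1.18+0.83)/2 = 1.005, v̄ = (0.42+0.36)/2 = 0.39 → q = 1.55×1.005×0.39 = 0.6075 m³/s
Panel 4-5: Δb = 1.08 m, d̄ = (0.83+0.94)/2 = 0.885, v̄ = (0.36+0.39)/2 = 0.375 → q = 1.08×0.885×0.375 = 0.3584 m³/s
Panel 5-6: Δb = 0.89 m, d̄ = (0.94+0.55)/2 = 0.745, v̄ = (0.39+0.35)/2 = 0.37 → q = 0.89×0.745×0.37 = 0.2453 m³/s
Panel 6-7: Δb = 1.1 m, d̄ = (0.55+0.27)/2 = 0.41, v̄ = (0.35+0.19)/2 = 0.27 → q = 1.1×0.41×0.27 = 0.1218 m³/s
Q = Σ q = 1.945 m³/s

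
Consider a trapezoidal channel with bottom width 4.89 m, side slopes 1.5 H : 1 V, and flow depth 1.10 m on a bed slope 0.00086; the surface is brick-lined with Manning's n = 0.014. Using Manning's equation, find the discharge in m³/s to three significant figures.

13.1 m³/s

A = (b + z·y)·y = (4.89 + 1.5×1.10)×1.10 = 7.194 m²
P = b + 2y√(1+z²) = 4.89 + 2×1.10×√(1+1.5²) = 8.856 m
R = A/P = 7.194/8.856 = 0.8123 m
Q = (1/n)·A·R^(2/3)·S^(1/2) = (1/0.014) × 7.194 × 0.8123^(2/3) × 0.00086^(1/2) = 13.12 m³/s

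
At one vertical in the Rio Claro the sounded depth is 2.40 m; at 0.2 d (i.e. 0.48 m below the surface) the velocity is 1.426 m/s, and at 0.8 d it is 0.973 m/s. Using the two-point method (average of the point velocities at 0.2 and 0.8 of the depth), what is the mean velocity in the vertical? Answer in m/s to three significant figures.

1.20 m/s

v̄ = (1.426 + 0.973) / 2 = 1.200 m/s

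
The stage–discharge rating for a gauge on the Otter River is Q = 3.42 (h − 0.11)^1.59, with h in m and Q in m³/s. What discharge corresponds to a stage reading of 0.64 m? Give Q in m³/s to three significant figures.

1.25 m³/s

Q = 3.42 × (0.64 − 0.11)^1.59 = 3.42 × 0.53^1.59 = 1.246 m³/s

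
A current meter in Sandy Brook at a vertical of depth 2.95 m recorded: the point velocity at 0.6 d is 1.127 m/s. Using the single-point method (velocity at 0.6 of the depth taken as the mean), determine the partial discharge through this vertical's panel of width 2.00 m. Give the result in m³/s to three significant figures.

6.65 m³/s

v̄ = v₀.₆ = 1.127 m/s
q = v̄ × d × w = 1.127 × 2.95 × 2.00 = 6.649 m³/s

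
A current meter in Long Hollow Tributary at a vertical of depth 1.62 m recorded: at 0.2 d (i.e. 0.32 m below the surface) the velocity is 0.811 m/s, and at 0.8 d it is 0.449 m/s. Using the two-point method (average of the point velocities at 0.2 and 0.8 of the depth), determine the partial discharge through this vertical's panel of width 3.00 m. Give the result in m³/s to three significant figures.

3.06 m³/s

v̄ = (0.811 + 0.449) / 2 = 0.6300 m/s
q = v̄ × d × w = 0.6300 × 1.62 × 3.00 = 3.062 m³/s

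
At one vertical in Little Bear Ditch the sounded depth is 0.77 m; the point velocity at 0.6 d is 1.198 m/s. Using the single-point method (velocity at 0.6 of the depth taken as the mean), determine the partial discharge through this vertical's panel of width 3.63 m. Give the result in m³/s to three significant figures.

3.35 m³/s

v̄ = v₀.₆ = 1.198 m/s
q = v̄ × d × w = 1.198 × 0.77 × 3.63 = 3.349 m³/s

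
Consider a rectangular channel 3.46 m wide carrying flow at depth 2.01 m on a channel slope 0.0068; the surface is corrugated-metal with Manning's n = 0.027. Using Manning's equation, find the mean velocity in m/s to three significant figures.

2.91 m/s

A = b·y = 3.46 × 2.01 = 6.955 m²
P = b + 2y = 3.46 + 2×2.01 = 7.480 m
R = A/P = 6.955/7.480 = 0.9298 m
Q = (1/n)·A·R^(2/3)·S^(1/2) = (1/0.027) × 6.955 × 0.9298^(2/3) × 0.0068^(1/2) = 20.23 m³/s
V = Q/A = 20.23/6.955 = 2.909 m/s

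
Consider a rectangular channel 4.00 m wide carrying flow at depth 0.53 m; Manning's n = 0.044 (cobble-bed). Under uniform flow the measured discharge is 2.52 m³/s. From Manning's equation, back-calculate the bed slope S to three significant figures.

A = b·y = 4.00 × 0.53 = 2.120 m²
P = b + 2y = 4.00 + 2×0.53 = 5.060 m
R = A/P = 2.120/5.060 = 0.4190 m
S = (Q·n / (1·A·R^(2/3)))² = (2.52×0.044 / (1×2.120×0.5599))² = 0.008725

0.00873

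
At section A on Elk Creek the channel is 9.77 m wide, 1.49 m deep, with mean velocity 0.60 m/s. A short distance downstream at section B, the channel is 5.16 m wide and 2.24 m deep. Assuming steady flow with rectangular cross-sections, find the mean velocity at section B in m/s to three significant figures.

0.756 m/s

Q = A₁V₁ = (9.77×1.49) × 0.60 = 8.734 m³/s
A₂ = 5.16 × 2.24 = 11.56 m²
V₂ = Q/A₂ = 8.734/11.56 = 0.7557 m/s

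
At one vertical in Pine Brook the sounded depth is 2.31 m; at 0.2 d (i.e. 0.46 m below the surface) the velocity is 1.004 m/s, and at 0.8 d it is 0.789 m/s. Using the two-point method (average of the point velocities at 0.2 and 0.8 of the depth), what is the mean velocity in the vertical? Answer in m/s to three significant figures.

v̄ = (1.004 + 0.789) / 2 = 0.8965 m/s

0.897 m/s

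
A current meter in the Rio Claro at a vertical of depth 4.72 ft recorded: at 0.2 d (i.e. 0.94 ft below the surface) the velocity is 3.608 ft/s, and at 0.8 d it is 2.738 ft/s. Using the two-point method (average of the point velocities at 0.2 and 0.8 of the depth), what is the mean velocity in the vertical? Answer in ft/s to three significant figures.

v̄ = (3.608 + 2.738) / 2 = 3.173 ft/s

3.17 ft/s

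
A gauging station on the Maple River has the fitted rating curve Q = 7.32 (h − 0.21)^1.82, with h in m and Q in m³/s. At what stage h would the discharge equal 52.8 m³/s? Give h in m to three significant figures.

h − h₀ = (Q/C)^(1/b) = (52.8/7.32)^(1/1.82) = 2.961 m
h = 0.21 + 2.961 = 3.171 m

3.17 m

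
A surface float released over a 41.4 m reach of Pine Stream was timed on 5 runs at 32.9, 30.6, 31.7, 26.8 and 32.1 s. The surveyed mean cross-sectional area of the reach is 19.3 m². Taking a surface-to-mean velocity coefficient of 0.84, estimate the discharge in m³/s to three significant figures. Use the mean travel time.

t̄ = (32.9 + 30.6 + 31.7 + 26.8 + 32.1) / 5 = 30.82 s
v_surface = L / t̄ = 41.4 / 30.82 = 1.343 m/s
v_mean = 0.84 × 1.343 = 1.128 m/s
Q = A × v_mean = 19.3 × 1.128 = 21.78 m³/s

21.8 m³/s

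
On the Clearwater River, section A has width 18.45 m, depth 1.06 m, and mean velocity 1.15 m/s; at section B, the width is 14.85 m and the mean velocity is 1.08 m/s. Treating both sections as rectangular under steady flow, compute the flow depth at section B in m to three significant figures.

1.40 m

Q = A₁V₁ = (18.45×1.06) × 1.15 = 22.49 m³/s
d₂ = Q/(b₂ V₂) = 22.49/(14.85×1.08) = 1.402 m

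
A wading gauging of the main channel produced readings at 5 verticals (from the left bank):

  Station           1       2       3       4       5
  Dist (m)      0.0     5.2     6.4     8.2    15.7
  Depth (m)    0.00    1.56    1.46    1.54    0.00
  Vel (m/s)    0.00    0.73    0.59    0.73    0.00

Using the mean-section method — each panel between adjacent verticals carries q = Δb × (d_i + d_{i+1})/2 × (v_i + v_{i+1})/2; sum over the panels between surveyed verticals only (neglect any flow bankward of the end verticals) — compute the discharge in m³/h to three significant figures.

Panel 1-2: Δb = 5.2 m, d̄ = (0.00+1.56)/2 = 0.78, v̄ = (0.00+0.73)/2 = 0.365 → q = 5.2×0.78×0.365 = 1.480 m³/s
Panel 2-3: Δb = 1.2 m, d̄ = (1.56+1.46)/2 = 1.51, v̄ = (0.73+0.59)/2 = 0.66 → q = 1.2×1.51×0.66 = 1.196 m³/s
Panel 3-4: Δb = 1.8 m, d̄ = (1.46+1.54)/2 = 1.5, v̄ = (0.59+0.73)/2 = 0.66 → q = 1.8×1.5×0.66 = 1.782 m³/s
Panel 4-5: Δb = 7.5 m, d̄ = (1.54+0.00)/2 = 0.77, v̄ = (0.73+0.00)/2 = 0.365 → q = 7.5×0.77×0.365 = 2.108 m³/s
Q = Σ q = 6.566 m³/s
= 6.566 × 3600 = 23640 m³/h

23600 m³/h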